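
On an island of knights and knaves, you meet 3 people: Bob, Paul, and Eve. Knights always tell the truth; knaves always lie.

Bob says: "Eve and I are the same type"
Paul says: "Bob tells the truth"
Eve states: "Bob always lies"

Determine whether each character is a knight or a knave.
Bob is a knave.
Paul is a knave.
Eve is a knight.

Verification:
- Bob (knave) says "Eve and I are the same type" - this is FALSE (a lie) because Bob is a knave and Eve is a knight.
- Paul (knave) says "Bob tells the truth" - this is FALSE (a lie) because Bob is a knave.
- Eve (knight) says "Bob always lies" - this is TRUE because Bob is a knave.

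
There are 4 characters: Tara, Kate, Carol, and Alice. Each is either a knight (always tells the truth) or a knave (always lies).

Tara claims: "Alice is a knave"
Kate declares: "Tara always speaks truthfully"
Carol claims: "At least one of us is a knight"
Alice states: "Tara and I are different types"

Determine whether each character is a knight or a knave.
Tara is a knave.
Kate is a knave.
Carol is a knight.
Alice is a knight.

Verification:
- Tara (knave) says "Alice is a knave" - this is FALSE (a lie) because Alice is a knight.
- Kate (knave) says "Tara always speaks truthfully" - this is FALSE (a lie) because Tara is a knave.
- Carol (knight) says "At least one of us is a knight" - this is TRUE because Carol and Alice are knights.
- Alice (knight) says "Tara and I are different types" - this is TRUE because Alice is a knight and Tara is a knave.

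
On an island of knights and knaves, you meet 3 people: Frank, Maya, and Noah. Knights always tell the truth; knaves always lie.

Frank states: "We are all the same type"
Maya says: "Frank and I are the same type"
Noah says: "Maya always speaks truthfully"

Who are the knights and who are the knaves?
Frank is a knight.
Maya is a knight.
Noah is a knight.

Verification:
- Frank (knight) says "We are all the same type" - this is TRUE because Frank, Maya, and Noah are knights.
- Maya (knight) says "Frank and I are the same type" - this is TRUE because Maya is a knight and Frank is a knight.
- Noah (knight) says "Maya always speaks truthfully" - this is TRUE because Maya is a knight.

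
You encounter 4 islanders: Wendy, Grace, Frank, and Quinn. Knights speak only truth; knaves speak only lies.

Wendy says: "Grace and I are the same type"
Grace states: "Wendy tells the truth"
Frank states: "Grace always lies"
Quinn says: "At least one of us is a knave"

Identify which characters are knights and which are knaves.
Wendy is a knight.
Grace is a knight.
Frank is a knave.
Quinn is a knight.

Verification:
- Wendy (knight) says "Grace and I are the same type" - this is TRUE because Wendy is a knight and Grace is a knight.
- Grace (knight) says "Wendy tells the truth" - this is TRUE because Wendy is a knight.
- Frank (knave) says "Grace always lies" - this is FALSE (a lie) because Grace is a knight.
- Quinn (knight) says "At least one of us is a knave" - this is TRUE because Frank is a knave.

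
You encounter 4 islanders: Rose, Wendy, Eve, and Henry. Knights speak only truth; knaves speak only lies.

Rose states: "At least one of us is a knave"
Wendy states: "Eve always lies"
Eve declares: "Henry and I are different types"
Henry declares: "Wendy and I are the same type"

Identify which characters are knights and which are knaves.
Rose is a knight.
Wendy is a knight.
Eve is a knave.
Henry is a knave.

Verification:
- Rose (knight) says "At least one of us is a knave" - this is TRUE because Eve and Henry are knaves.
- Wendy (knight) says "Eve always lies" - this is TRUE because Eve is a knave.
- Eve (knave) says "Henry and I are different types" - this is FALSE (a lie) because Eve is a knave and Henry is a knave.
- Henry (knave) says "Wendy and I are the same type" - this is FALSE (a lie) because Henry is a knave and Wendy is a knight.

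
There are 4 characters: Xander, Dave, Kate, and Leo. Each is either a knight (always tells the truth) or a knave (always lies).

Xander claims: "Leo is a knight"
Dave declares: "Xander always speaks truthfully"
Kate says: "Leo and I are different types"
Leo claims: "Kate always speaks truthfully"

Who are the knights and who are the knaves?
Xander is a knave.
Dave is a knave.
Kate is a knave.
Leo is a knave.

Verification:
- Xander (knave) says "Leo is a knight" - this is FALSE (a lie) because Leo is a knave.
- Dave (knave) says "Xander always speaks truthfully" - this is FALSE (a lie) because Xander is a knave.
- Kate (knave) says "Leo and I are different types" - this is FALSE (a lie) because Kate is a knave and Leo is a knave.
- Leo (knave) says "Kate always speaks truthfully" - this is FALSE (a lie) because Kate is a knave.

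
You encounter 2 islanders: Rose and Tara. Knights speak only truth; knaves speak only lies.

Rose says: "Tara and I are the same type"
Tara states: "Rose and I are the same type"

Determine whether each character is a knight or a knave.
Rose is a knight.
Tara is a knight.

Verification:
- Rose (knight) says "Tara and I are the same type" - this is TRUE because Rose is a knight and Tara is a knight.
- Tara (knight) says "Rose and I are the same type" - this is TRUE because Tara is a knight and Rose is a knight.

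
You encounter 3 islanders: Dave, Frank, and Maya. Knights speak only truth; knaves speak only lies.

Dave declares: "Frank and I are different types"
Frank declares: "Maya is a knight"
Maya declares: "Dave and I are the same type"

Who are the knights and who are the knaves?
Dave is a knight.
Frank is a knave.
Maya is a knave.

Verification:
- Dave (knight) says "Frank and I are different types" - this is TRUE because Dave is a knight and Frank is a knave.
- Frank (knave) says "Maya is a knight" - this is FALSE (a lie) because Maya is a knave.
- Maya (knave) says "Dave and I are the same type" - this is FALSE (a lie) because Maya is a knave and Dave is a knight.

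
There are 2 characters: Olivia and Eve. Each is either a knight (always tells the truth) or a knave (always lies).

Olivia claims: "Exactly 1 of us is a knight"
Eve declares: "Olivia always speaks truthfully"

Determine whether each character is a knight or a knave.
Olivia is a knave.
Eve is a knave.

Verification:
- Olivia (knave) says "Exactly 1 of us is a knight" - this is FALSE (a lie) because there are 0 knights.
- Eve (knave) says "Olivia always speaks truthfully" - this is FALSE (a lie) because Olivia is a knave.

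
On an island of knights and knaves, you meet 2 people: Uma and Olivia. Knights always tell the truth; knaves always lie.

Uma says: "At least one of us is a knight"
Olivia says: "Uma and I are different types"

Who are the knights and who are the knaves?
Uma is a knave.
Olivia is a knave.

Verification:
- Uma (knave) says "At least one of us is a knight" - this is FALSE (a lie) because no one is a knight.
- Olivia (knave) says "Uma and I are different types" - this is FALSE (a lie) because Olivia is a knave and Uma is a knave.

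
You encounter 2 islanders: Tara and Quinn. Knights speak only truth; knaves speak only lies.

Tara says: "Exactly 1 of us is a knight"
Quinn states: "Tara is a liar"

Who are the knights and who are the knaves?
Tara is a knight.
Quinn is a knave.

Verification:
- Tara (knight) says "Exactly 1 of us is a knight" - this is TRUE because there are 1 knights.
- Quinn (knave) says "Tara is a liar" - this is FALSE (a lie) because Tara is a knight.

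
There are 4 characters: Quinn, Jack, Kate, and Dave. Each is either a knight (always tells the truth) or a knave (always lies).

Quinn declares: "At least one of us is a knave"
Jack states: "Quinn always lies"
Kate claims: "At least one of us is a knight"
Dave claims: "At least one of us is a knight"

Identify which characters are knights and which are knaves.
Quinn is a knight.
Jack is a knave.
Kate is a knight.
Dave is a knight.

Verification:
- Quinn (knight) says "At least one of us is a knave" - this is TRUE because Jack is a knave.
- Jack (knave) says "Quinn always lies" - this is FALSE (a lie) because Quinn is a knight.
- Kate (knight) says "At least one of us is a knight" - this is TRUE because Quinn, Kate, and Dave are knights.
- Dave (knight) says "At least one of us is a knight" - this is TRUE because Quinn, Kate, and Dave are knights.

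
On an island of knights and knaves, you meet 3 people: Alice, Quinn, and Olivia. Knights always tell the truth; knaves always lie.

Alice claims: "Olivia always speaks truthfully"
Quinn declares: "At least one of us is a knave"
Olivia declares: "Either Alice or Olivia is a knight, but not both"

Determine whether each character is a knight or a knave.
Alice is a knave.
Quinn is a knight.
Olivia is a knave.

Verification:
- Alice (knave) says "Olivia always speaks truthfully" - this is FALSE (a lie) because Olivia is a knave.
- Quinn (knight) says "At least one of us is a knave" - this is TRUE because Alice and Olivia are knaves.
- Olivia (knave) says "Either Alice or Olivia is a knight, but not both" - this is FALSE (a lie) because Alice is a knave and Olivia is a knave.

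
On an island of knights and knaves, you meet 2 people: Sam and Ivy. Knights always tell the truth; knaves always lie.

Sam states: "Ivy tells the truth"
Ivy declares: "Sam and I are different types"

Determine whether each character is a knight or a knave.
Sam is a knave.
Ivy is a knave.

Verification:
- Sam (knave) says "Ivy tells the truth" - this is FALSE (a lie) because Ivy is a knave.
- Ivy (knave) says "Sam and I are different types" - this is FALSE (a lie) because Ivy is a knave and Sam is a knave.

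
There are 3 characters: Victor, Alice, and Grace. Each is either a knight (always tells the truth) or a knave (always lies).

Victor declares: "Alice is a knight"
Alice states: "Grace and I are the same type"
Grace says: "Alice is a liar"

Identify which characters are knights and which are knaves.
Victor is a knave.
Alice is a knave.
Grace is a knight.

Verification:
- Victor (knave) says "Alice is a knight" - this is FALSE (a lie) because Alice is a knave.
- Alice (knave) says "Grace and I are the same type" - this is FALSE (a lie) because Alice is a knave and Grace is a knight.
- Grace (knight) says "Alice is a liar" - this is TRUE because Alice is a knave.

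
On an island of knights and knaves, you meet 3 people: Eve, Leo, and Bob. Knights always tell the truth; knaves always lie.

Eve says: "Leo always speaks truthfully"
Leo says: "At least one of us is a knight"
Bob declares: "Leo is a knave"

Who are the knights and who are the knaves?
Eve is a knight.
Leo is a knight.
Bob is a knave.

Verification:
- Eve (knight) says "Leo always speaks truthfully" - this is TRUE because Leo is a knight.
- Leo (knight) says "At least one of us is a knight" - this is TRUE because Eve and Leo are knights.
- Bob (knave) says "Leo is a knave" - this is FALSE (a lie) because Leo is a knight.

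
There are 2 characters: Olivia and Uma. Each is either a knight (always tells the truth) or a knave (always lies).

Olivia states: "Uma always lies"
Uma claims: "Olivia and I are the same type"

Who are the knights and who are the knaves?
Olivia is a knight.
Uma is a knave.

Verification:
- Olivia (knight) says "Uma always lies" - this is TRUE because Uma is a knave.
- Uma (knave) says "Olivia and I are the same type" - this is FALSE (a lie) because Uma is a knave and Olivia is a knight.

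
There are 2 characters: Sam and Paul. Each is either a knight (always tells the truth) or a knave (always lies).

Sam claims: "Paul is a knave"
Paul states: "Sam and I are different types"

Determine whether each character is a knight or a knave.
Sam is a knave.
Paul is a knight.

Verification:
- Sam (knave) says "Paul is a knave" - this is FALSE (a lie) because Paul is a knight.
- Paul (knight) says "Sam and I are different types" - this is TRUE because Paul is a knight and Sam is a knave.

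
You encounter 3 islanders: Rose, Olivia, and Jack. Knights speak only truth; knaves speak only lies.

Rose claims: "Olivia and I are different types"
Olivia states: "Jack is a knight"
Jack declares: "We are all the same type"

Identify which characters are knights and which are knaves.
Rose is a knight.
Olivia is a knave.
Jack is a knave.

Verification:
- Rose (knight) says "Olivia and I are different types" - this is TRUE because Rose is a knight and Olivia is a knave.
- Olivia (knave) says "Jack is a knight" - this is FALSE (a lie) because Jack is a knave.
- Jack (knave) says "We are all the same type" - this is FALSE (a lie) because Rose is a knight and Olivia and Jack are knaves.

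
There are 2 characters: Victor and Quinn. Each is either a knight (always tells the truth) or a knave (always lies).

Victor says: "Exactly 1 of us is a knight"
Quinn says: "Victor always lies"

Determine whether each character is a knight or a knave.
Victor is a knight.
Quinn is a knave.

Verification:
- Victor (knight) says "Exactly 1 of us is a knight" - this is TRUE because there are 1 knights.
- Quinn (knave) says "Victor always lies" - this is FALSE (a lie) because Victor is a knight.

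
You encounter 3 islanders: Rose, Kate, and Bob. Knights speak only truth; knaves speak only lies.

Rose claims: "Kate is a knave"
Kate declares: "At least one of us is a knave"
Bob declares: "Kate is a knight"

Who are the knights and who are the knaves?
Rose is a knave.
Kate is a knight.
Bob is a knight.

Verification:
- Rose (knave) says "Kate is a knave" - this is FALSE (a lie) because Kate is a knight.
- Kate (knight) says "At least one of us is a knave" - this is TRUE because Rose is a knave.
- Bob (knight) says "Kate is a knight" - this is TRUE because Kate is a knight.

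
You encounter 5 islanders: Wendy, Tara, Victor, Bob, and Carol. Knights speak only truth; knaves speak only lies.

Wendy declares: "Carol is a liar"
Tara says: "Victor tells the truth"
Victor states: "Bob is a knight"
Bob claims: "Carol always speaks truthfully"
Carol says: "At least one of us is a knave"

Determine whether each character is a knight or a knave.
Wendy is a knave.
Tara is a knight.
Victor is a knight.
Bob is a knight.
Carol is a knight.

Verification:
- Wendy (knave) says "Carol is a liar" - this is FALSE (a lie) because Carol is a knight.
- Tara (knight) says "Victor tells the truth" - this is TRUE because Victor is a knight.
- Victor (knight) says "Bob is a knight" - this is TRUE because Bob is a knight.
- Bob (knight) says "Carol always speaks truthfully" - this is TRUE because Carol is a knight.
- Carol (knight) says "At least one of us is a knave" - this is TRUE because Wendy is a knave.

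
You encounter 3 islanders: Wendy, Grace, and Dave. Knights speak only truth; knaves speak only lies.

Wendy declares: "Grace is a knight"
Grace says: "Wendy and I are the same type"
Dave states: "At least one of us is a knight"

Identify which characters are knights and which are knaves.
Wendy is a knight.
Grace is a knight.
Dave is a knight.

Verification:
- Wendy (knight) says "Grace is a knight" - this is TRUE because Grace is a knight.
- Grace (knight) says "Wendy and I are the same type" - this is TRUE because Grace is a knight and Wendy is a knight.
- Dave (knight) says "At least one of us is a knight" - this is TRUE because Wendy, Grace, and Dave are knights.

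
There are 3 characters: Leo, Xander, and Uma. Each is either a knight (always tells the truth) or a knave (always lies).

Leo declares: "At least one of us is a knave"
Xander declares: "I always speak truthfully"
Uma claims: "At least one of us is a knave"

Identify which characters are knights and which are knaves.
Leo is a knight.
Xander is a knave.
Uma is a knight.

Verification:
- Leo (knight) says "At least one of us is a knave" - this is TRUE because Xander is a knave.
- Xander (knave) says "I always speak truthfully" - this is FALSE (a lie) because Xander is a knave.
- Uma (knight) says "At least one of us is a knave" - this is TRUE because Xander is a knave.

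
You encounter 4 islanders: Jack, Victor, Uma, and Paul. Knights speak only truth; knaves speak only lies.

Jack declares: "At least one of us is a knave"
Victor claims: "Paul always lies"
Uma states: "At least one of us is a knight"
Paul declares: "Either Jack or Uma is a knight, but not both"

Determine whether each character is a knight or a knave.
Jack is a knight.
Victor is a knight.
Uma is a knight.
Paul is a knave.

Verification:
- Jack (knight) says "At least one of us is a knave" - this is TRUE because Paul is a knave.
- Victor (knight) says "Paul always lies" - this is TRUE because Paul is a knave.
- Uma (knight) says "At least one of us is a knight" - this is TRUE because Jack, Victor, and Uma are knights.
- Paul (knave) says "Either Jack or Uma is a knight, but not both" - this is FALSE (a lie) because Jack is a knight and Uma is a knight.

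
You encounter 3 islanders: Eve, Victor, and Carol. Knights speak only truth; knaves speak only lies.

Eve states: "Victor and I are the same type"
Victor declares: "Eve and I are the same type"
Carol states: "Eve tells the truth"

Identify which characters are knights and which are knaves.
Eve is a knight.
Victor is a knight.
Carol is a knight.

Verification:
- Eve (knight) says "Victor and I are the same type" - this is TRUE because Eve is a knight and Victor is a knight.
- Victor (knight) says "Eve and I are the same type" - this is TRUE because Victor is a knight and Eve is a knight.
- Carol (knight) says "Eve tells the truth" - this is TRUE because Eve is a knight.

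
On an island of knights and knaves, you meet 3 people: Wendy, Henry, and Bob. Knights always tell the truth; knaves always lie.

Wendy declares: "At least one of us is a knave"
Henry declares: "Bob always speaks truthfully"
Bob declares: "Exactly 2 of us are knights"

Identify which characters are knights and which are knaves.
Wendy is a knight.
Henry is a knave.
Bob is a knave.

Verification:
- Wendy (knight) says "At least one of us is a knave" - this is TRUE because Henry and Bob are knaves.
- Henry (knave) says "Bob always speaks truthfully" - this is FALSE (a lie) because Bob is a knave.
- Bob (knave) says "Exactly 2 of us are knights" - this is FALSE (a lie) because there are 1 knights.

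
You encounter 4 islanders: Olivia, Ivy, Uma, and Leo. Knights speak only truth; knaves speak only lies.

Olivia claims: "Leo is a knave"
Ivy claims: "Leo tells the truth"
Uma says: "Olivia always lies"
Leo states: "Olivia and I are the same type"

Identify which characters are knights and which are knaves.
Olivia is a knight.
Ivy is a knave.
Uma is a knave.
Leo is a knave.

Verification:
- Olivia (knight) says "Leo is a knave" - this is TRUE because Leo is a knave.
- Ivy (knave) says "Leo tells the truth" - this is FALSE (a lie) because Leo is a knave.
- Uma (knave) says "Olivia always lies" - this is FALSE (a lie) because Olivia is a knight.
- Leo (knave) says "Olivia and I are the same type" - this is FALSE (a lie) because Leo is a knave and Olivia is a knight.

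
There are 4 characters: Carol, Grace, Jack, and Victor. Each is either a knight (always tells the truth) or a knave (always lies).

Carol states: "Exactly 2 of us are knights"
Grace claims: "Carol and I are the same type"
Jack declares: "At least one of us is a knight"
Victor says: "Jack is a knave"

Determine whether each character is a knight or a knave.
Carol is a knight.
Grace is a knave.
Jack is a knight.
Victor is a knave.

Verification:
- Carol (knight) says "Exactly 2 of us are knights" - this is TRUE because there are 2 knights.
- Grace (knave) says "Carol and I are the same type" - this is FALSE (a lie) because Grace is a knave and Carol is a knight.
- Jack (knight) says "At least one of us is a knight" - this is TRUE because Carol and Jack are knights.
- Victor (knave) says "Jack is a knave" - this is FALSE (a lie) because Jack is a knight.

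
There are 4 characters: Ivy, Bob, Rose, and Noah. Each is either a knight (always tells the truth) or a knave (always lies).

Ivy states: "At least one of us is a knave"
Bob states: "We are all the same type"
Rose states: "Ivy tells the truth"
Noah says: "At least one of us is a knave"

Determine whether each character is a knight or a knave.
Ivy is a knight.
Bob is a knave.
Rose is a knight.
Noah is a knight.

Verification:
- Ivy (knight) says "At least one of us is a knave" - this is TRUE because Bob is a knave.
- Bob (knave) says "We are all the same type" - this is FALSE (a lie) because Ivy, Rose, and Noah are knights and Bob is a knave.
- Rose (knight) says "Ivy tells the truth" - this is TRUE because Ivy is a knight.
- Noah (knight) says "At least one of us is a knave" - this is TRUE because Bob is a knave.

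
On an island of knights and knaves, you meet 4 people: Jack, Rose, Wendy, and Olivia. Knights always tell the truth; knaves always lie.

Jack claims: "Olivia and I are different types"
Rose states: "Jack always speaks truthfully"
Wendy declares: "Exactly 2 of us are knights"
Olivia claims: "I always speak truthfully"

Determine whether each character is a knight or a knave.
Jack is a knave.
Rose is a knave.
Wendy is a knave.
Olivia is a knave.

Verification:
- Jack (knave) says "Olivia and I are different types" - this is FALSE (a lie) because Jack is a knave and Olivia is a knave.
- Rose (knave) says "Jack always speaks truthfully" - this is FALSE (a lie) because Jack is a knave.
- Wendy (knave) says "Exactly 2 of us are knights" - this is FALSE (a lie) because there are 0 knights.
- Olivia (knave) says "I always speak truthfully" - this is FALSE (a lie) because Olivia is a knave.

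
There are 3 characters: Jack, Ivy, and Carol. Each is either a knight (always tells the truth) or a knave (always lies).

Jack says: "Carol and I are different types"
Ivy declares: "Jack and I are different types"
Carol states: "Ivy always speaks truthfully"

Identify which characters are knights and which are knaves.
Jack is a knave.
Ivy is a knave.
Carol is a knave.

Verification:
- Jack (knave) says "Carol and I are different types" - this is FALSE (a lie) because Jack is a knave and Carol is a knave.
- Ivy (knave) says "Jack and I are different types" - this is FALSE (a lie) because Ivy is a knave and Jack is a knave.
- Carol (knave) says "Ivy always speaks truthfully" - this is FALSE (a lie) because Ivy is a knave.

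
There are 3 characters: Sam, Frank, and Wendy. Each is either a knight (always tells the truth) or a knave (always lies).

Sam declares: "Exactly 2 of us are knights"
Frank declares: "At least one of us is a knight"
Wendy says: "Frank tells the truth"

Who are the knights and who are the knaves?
Sam is a knave.
Frank is a knave.
Wendy is a knave.

Verification:
- Sam (knave) says "Exactly 2 of us are knights" - this is FALSE (a lie) because there are 0 knights.
- Frank (knave) says "At least one of us is a knight" - this is FALSE (a lie) because no one is a knight.
- Wendy (knave) says "Frank tells the truth" - this is FALSE (a lie) because Frank is a knave.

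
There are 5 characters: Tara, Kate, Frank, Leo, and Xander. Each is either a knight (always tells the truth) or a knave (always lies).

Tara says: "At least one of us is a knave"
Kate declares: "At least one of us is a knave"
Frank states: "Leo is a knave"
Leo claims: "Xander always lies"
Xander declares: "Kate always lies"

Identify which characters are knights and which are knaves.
Tara is a knight.
Kate is a knight.
Frank is a knave.
Leo is a knight.
Xander is a knave.

Verification:
- Tara (knight) says "At least one of us is a knave" - this is TRUE because Frank and Xander are knaves.
- Kate (knight) says "At least one of us is a knave" - this is TRUE because Frank and Xander are knaves.
- Frank (knave) says "Leo is a knave" - this is FALSE (a lie) because Leo is a knight.
- Leo (knight) says "Xander always lies" - this is TRUE because Xander is a knave.
- Xander (knave) says "Kate always lies" - this is FALSE (a lie) because Kate is a knight.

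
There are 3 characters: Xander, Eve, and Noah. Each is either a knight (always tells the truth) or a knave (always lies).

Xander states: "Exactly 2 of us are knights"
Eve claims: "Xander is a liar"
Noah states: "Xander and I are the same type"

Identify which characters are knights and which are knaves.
Xander is a knight.
Eve is a knave.
Noah is a knight.

Verification:
- Xander (knight) says "Exactly 2 of us are knights" - this is TRUE because there are 2 knights.
- Eve (knave) says "Xander is a liar" - this is FALSE (a lie) because Xander is a knight.
- Noah (knight) says "Xander and I are the same type" - this is TRUE because Noah is a knight and Xander is a knight.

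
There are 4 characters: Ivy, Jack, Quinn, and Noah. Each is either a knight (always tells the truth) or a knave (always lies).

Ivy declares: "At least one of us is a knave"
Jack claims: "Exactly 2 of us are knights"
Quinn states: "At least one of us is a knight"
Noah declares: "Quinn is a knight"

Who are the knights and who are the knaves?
Ivy is a knight.
Jack is a knave.
Quinn is a knight.
Noah is a knight.

Verification:
- Ivy (knight) says "At least one of us is a knave" - this is TRUE because Jack is a knave.
- Jack (knave) says "Exactly 2 of us are knights" - this is FALSE (a lie) because there are 3 knights.
- Quinn (knight) says "At least one of us is a knight" - this is TRUE because Ivy, Quinn, and Noah are knights.
- Noah (knight) says "Quinn is a knight" - this is TRUE because Quinn is a knight.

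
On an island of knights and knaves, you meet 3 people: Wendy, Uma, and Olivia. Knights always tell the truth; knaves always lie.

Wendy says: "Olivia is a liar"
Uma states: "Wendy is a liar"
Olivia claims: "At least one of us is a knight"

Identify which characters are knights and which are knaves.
Wendy is a knave.
Uma is a knight.
Olivia is a knight.

Verification:
- Wendy (knave) says "Olivia is a liar" - this is FALSE (a lie) because Olivia is a knight.
- Uma (knight) says "Wendy is a liar" - this is TRUE because Wendy is a knave.
- Olivia (knight) says "At least one of us is a knight" - this is TRUE because Uma and Olivia are knights.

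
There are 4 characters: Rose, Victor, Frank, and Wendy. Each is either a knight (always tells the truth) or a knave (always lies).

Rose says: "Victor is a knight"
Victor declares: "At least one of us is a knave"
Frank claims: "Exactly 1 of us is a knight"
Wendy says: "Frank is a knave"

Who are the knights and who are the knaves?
Rose is a knight.
Victor is a knight.
Frank is a knave.
Wendy is a knight.

Verification:
- Rose (knight) says "Victor is a knight" - this is TRUE because Victor is a knight.
- Victor (knight) says "At least one of us is a knave" - this is TRUE because Frank is a knave.
- Frank (knave) says "Exactly 1 of us is a knight" - this is FALSE (a lie) because there are 3 knights.
- Wendy (knight) says "Frank is a knave" - this is TRUE because Frank is a knave.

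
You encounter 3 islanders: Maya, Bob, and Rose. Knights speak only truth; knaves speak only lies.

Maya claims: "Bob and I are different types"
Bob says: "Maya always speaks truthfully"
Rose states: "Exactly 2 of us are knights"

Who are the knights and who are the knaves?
Maya is a knave.
Bob is a knave.
Rose is a knave.

Verification:
- Maya (knave) says "Bob and I are different types" - this is FALSE (a lie) because Maya is a knave and Bob is a knave.
- Bob (knave) says "Maya always speaks truthfully" - this is FALSE (a lie) because Maya is a knave.
- Rose (knave) says "Exactly 2 of us are knights" - this is FALSE (a lie) because there are 0 knights.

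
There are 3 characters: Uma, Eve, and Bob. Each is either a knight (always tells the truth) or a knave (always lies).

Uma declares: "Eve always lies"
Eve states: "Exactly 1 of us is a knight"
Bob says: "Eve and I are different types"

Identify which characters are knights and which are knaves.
Uma is a knight.
Eve is a knave.
Bob is a knight.

Verification:
- Uma (knight) says "Eve always lies" - this is TRUE because Eve is a knave.
- Eve (knave) says "Exactly 1 of us is a knight" - this is FALSE (a lie) because there are 2 knights.
- Bob (knight) says "Eve and I are different types" - this is TRUE because Bob is a knight and Eve is a knave.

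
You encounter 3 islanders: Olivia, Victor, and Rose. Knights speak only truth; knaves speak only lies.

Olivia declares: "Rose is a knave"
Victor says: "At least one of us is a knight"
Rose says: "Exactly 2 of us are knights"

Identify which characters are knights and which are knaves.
Olivia is a knave.
Victor is a knight.
Rose is a knight.

Verification:
- Olivia (knave) says "Rose is a knave" - this is FALSE (a lie) because Rose is a knight.
- Victor (knight) says "At least one of us is a knight" - this is TRUE because Victor and Rose are knights.
- Rose (knight) says "Exactly 2 of us are knights" - this is TRUE because there are 2 knights.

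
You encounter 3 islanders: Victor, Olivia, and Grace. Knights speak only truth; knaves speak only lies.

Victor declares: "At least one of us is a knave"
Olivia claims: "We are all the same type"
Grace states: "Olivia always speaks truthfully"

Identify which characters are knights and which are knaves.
Victor is a knight.
Olivia is a knave.
Grace is a knave.

Verification:
- Victor (knight) says "At least one of us is a knave" - this is TRUE because Olivia and Grace are knaves.
- Olivia (knave) says "We are all the same type" - this is FALSE (a lie) because Victor is a knight and Olivia and Grace are knaves.
- Grace (knave) says "Olivia always speaks truthfully" - this is FALSE (a lie) because Olivia is a knave.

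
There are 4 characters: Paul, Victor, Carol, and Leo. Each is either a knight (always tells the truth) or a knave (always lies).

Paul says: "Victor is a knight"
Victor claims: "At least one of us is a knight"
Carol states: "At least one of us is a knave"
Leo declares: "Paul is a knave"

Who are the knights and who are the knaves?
Paul is a knight.
Victor is a knight.
Carol is a knight.
Leo is a knave.

Verification:
- Paul (knight) says "Victor is a knight" - this is TRUE because Victor is a knight.
- Victor (knight) says "At least one of us is a knight" - this is TRUE because Paul, Victor, and Carol are knights.
- Carol (knight) says "At least one of us is a knave" - this is TRUE because Leo is a knave.
- Leo (knave) says "Paul is a knave" - this is FALSE (a lie) because Paul is a knight.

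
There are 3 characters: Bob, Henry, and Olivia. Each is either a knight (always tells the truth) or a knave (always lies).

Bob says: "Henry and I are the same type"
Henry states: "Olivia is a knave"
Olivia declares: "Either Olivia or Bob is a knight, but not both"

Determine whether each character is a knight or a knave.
Bob is a knave.
Henry is a knight.
Olivia is a knave.

Verification:
- Bob (knave) says "Henry and I are the same type" - this is FALSE (a lie) because Bob is a knave and Henry is a knight.
- Henry (knight) says "Olivia is a knave" - this is TRUE because Olivia is a knave.
- Olivia (knave) says "Either Olivia or Bob is a knight, but not both" - this is FALSE (a lie) because Olivia is a knave and Bob is a knave.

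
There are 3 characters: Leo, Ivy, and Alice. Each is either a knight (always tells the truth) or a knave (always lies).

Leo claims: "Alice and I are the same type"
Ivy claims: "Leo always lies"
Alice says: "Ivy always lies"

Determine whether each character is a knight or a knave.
Leo is a knight.
Ivy is a knave.
Alice is a knight.

Verification:
- Leo (knight) says "Alice and I are the same type" - this is TRUE because Leo is a knight and Alice is a knight.
- Ivy (knave) says "Leo always lies" - this is FALSE (a lie) because Leo is a knight.
- Alice (knight) says "Ivy always lies" - this is TRUE because Ivy is a knave.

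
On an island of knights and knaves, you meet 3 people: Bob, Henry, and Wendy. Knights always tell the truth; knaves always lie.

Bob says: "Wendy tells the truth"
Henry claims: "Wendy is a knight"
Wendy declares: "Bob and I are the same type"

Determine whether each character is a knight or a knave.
Bob is a knight.
Henry is a knight.
Wendy is a knight.

Verification:
- Bob (knight) says "Wendy tells the truth" - this is TRUE because Wendy is a knight.
- Henry (knight) says "Wendy is a knight" - this is TRUE because Wendy is a knight.
- Wendy (knight) says "Bob and I are the same type" - this is TRUE because Wendy is a knight and Bob is a knight.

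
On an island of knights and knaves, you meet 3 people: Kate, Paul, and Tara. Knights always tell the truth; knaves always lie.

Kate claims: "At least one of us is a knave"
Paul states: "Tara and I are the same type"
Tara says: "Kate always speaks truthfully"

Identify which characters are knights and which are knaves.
Kate is a knight.
Paul is a knave.
Tara is a knight.

Verification:
- Kate (knight) says "At least one of us is a knave" - this is TRUE because Paul is a knave.
- Paul (knave) says "Tara and I are the same type" - this is FALSE (a lie) because Paul is a knave and Tara is a knight.
- Tara (knight) says "Kate always speaks truthfully" - this is TRUE because Kate is a knight.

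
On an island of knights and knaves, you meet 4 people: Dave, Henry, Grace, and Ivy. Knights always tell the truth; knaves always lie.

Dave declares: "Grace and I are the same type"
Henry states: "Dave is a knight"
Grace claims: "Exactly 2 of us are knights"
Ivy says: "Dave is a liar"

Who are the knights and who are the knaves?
Dave is a knave.
Henry is a knave.
Grace is a knight.
Ivy is a knight.

Verification:
- Dave (knave) says "Grace and I are the same type" - this is FALSE (a lie) because Dave is a knave and Grace is a knight.
- Henry (knave) says "Dave is a knight" - this is FALSE (a lie) because Dave is a knave.
- Grace (knight) says "Exactly 2 of us are knights" - this is TRUE because there are 2 knights.
- Ivy (knight) says "Dave is a liar" - this is TRUE because Dave is a knave.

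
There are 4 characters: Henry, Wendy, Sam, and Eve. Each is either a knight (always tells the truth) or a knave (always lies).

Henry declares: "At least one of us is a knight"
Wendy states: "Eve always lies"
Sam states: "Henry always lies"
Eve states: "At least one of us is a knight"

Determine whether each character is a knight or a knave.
Henry is a knight.
Wendy is a knave.
Sam is a knave.
Eve is a knight.

Verification:
- Henry (knight) says "At least one of us is a knight" - this is TRUE because Henry and Eve are knights.
- Wendy (knave) says "Eve always lies" - this is FALSE (a lie) because Eve is a knight.
- Sam (knave) says "Henry always lies" - this is FALSE (a lie) because Henry is a knight.
- Eve (knight) says "At least one of us is a knight" - this is TRUE because Henry and Eve are knights.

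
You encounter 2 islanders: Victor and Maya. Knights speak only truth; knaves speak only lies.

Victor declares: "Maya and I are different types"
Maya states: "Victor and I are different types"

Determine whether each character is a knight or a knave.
Victor is a knave.
Maya is a knave.

Verification:
- Victor (knave) says "Maya and I are different types" - this is FALSE (a lie) because Victor is a knave and Maya is a knave.
- Maya (knave) says "Victor and I are different types" - this is FALSE (a lie) because Maya is a knave and Victor is a knave.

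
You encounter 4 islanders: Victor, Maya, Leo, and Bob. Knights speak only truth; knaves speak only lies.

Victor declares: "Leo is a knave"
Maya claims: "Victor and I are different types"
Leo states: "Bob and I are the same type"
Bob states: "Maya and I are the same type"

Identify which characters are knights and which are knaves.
Victor is a knave.
Maya is a knight.
Leo is a knight.
Bob is a knight.

Verification:
- Victor (knave) says "Leo is a knave" - this is FALSE (a lie) because Leo is a knight.
- Maya (knight) says "Victor and I are different types" - this is TRUE because Maya is a knight and Victor is a knave.
- Leo (knight) says "Bob and I are the same type" - this is TRUE because Leo is a knight and Bob is a knight.
- Bob (knight) says "Maya and I are the same type" - this is TRUE because Bob is a knight and Maya is a knight.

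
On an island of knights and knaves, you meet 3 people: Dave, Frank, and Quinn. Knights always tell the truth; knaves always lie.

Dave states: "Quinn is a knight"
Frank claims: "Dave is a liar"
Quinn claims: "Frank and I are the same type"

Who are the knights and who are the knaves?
Dave is a knave.
Frank is a knight.
Quinn is a knave.

Verification:
- Dave (knave) says "Quinn is a knight" - this is FALSE (a lie) because Quinn is a knave.
- Frank (knight) says "Dave is a liar" - this is TRUE because Dave is a knave.
- Quinn (knave) says "Frank and I are the same type" - this is FALSE (a lie) because Quinn is a knave and Frank is a knight.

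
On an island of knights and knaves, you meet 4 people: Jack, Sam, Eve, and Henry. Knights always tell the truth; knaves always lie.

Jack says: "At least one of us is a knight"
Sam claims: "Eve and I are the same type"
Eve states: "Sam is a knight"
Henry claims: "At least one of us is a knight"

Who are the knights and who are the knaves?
Jack is a knight.
Sam is a knight.
Eve is a knight.
Henry is a knight.

Verification:
- Jack (knight) says "At least one of us is a knight" - this is TRUE because Jack, Sam, Eve, and Henry are knights.
- Sam (knight) says "Eve and I are the same type" - this is TRUE because Sam is a knight and Eve is a knight.
- Eve (knight) says "Sam is a knight" - this is TRUE because Sam is a knight.
- Henry (knight) says "At least one of us is a knight" - this is TRUE because Jack, Sam, Eve, and Henry are knights.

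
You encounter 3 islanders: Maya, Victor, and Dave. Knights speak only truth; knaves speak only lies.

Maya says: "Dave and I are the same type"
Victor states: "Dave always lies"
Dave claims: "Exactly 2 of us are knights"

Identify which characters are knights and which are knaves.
Maya is a knight.
Victor is a knave.
Dave is a knight.

Verification:
- Maya (knight) says "Dave and I are the same type" - this is TRUE because Maya is a knight and Dave is a knight.
- Victor (knave) says "Dave always lies" - this is FALSE (a lie) because Dave is a knight.
- Dave (knight) says "Exactly 2 of us are knights" - this is TRUE because there are 2 knights.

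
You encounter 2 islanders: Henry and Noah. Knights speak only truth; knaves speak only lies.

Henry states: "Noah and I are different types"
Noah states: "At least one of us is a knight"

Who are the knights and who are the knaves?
Henry is a knave.
Noah is a knave.

Verification:
- Henry (knave) says "Noah and I are different types" - this is FALSE (a lie) because Henry is a knave and Noah is a knave.
- Noah (knave) says "At least one of us is a knight" - this is FALSE (a lie) because no one is a knight.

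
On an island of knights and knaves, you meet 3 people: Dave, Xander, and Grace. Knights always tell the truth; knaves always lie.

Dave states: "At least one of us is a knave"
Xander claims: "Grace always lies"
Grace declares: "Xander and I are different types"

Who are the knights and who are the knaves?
Dave is a knight.
Xander is a knave.
Grace is a knight.

Verification:
- Dave (knight) says "At least one of us is a knave" - this is TRUE because Xander is a knave.
- Xander (knave) says "Grace always lies" - this is FALSE (a lie) because Grace is a knight.
- Grace (knight) says "Xander and I are different types" - this is TRUE because Grace is a knight and Xander is a knave.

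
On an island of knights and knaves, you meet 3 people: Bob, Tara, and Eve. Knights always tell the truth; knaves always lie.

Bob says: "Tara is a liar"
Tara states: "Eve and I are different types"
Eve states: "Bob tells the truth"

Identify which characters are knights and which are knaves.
Bob is a knave.
Tara is a knight.
Eve is a knave.

Verification:
- Bob (knave) says "Tara is a liar" - this is FALSE (a lie) because Tara is a knight.
- Tara (knight) says "Eve and I are different types" - this is TRUE because Tara is a knight and Eve is a knave.
- Eve (knave) says "Bob tells the truth" - this is FALSE (a lie) because Bob is a knave.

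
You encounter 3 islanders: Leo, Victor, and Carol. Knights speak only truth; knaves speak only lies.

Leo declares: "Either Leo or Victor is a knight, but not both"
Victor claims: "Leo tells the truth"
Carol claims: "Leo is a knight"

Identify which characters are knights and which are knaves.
Leo is a knave.
Victor is a knave.
Carol is a knave.

Verification:
- Leo (knave) says "Either Leo or Victor is a knight, but not both" - this is FALSE (a lie) because Leo is a knave and Victor is a knave.
- Victor (knave) says "Leo tells the truth" - this is FALSE (a lie) because Leo is a knave.
- Carol (knave) says "Leo is a knight" - this is FALSE (a lie) because Leo is a knave.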